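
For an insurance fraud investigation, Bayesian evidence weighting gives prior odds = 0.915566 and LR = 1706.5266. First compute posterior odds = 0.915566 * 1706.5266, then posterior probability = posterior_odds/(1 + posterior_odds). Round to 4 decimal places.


Bayesian evidence evaluation:
Posterior odds = prior_odds * LR = 0.915566 * 1706.5266 = 1562.438
Posterior probability = posterior_odds / (1 + posterior_odds)
= 1562.438 / (1 + 1562.438)
= 1562.438 / 1563.438
= 0.9994

0.9994


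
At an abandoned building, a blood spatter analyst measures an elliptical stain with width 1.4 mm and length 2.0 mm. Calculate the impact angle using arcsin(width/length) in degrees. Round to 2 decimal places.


Blood spatter impact angle calculation:
width / length = 1.4 / 2.0 = 0.7
angle = arcsin(0.7)
angle = 44.43 degrees

44.43


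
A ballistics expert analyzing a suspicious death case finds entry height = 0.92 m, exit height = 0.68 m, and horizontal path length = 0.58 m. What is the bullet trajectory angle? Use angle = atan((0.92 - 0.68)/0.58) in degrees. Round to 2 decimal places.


Bullet trajectory angle:
Height difference = 0.92 - 0.68 = 0.24 m
angle = atan(0.24 / 0.58)
angle = atan(0.413793)
angle = 22.48 degrees

22.48


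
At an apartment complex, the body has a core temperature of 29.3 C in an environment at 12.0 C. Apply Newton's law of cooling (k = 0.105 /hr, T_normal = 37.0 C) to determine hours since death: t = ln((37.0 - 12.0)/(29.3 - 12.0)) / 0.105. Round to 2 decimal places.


Using Newton's law of cooling:
t = ln((T_normal - T_ambient) / (T_body - T_ambient)) / k
T_normal - T_ambient = 25.0
T_body - T_ambient = 17.3
Ratio = 1.445087
ln(ratio) = 0.36817
t = 0.36817 / 0.105 = 3.51 hours

3.51


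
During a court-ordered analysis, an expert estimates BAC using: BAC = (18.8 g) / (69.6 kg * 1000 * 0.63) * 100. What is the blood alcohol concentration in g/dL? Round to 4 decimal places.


Applying the Widmark formula:
BAC = (dose_g / (body_wt * 1000 * r)) * 100
Denominator = 69.6 * 1000 * 0.63 = 43848
BAC = (18.8 / 43848) * 100
BAC = 0.0429 g/dL

0.0429


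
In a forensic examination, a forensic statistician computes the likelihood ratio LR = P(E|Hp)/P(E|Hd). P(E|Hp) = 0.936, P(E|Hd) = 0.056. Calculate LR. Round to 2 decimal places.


Likelihood ratio calculation:
LR = P(E|Hp) / P(E|Hd)
LR = 0.936 / 0.056
LR = 16.71

16.71


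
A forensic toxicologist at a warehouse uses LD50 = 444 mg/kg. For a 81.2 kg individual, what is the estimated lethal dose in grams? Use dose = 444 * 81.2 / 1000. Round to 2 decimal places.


Lethal dose calculation:
Lethal dose = LD50 * body_weight / 1000
= 444 * 81.2 / 1000
= 36052.8 / 1000
= 36.05 g

36.05


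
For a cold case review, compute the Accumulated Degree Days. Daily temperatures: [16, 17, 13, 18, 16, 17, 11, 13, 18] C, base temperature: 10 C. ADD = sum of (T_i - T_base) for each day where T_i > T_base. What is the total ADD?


Computing ADD day by day:
Day 1: max(0, 16 - 10) = 6
Day 2: max(0, 17 - 10) = 7
Day 3: max(0, 13 - 10) = 3
Day 4: max(0, 18 - 10) = 8
Day 5: max(0, 16 - 10) = 6
Day 6: max(0, 17 - 10) = 7
Day 7: max(0, 11 - 10) = 1
Day 8: max(0, 13 - 10) = 3
Day 9: max(0, 18 - 10) = 8
Total ADD = 49

49


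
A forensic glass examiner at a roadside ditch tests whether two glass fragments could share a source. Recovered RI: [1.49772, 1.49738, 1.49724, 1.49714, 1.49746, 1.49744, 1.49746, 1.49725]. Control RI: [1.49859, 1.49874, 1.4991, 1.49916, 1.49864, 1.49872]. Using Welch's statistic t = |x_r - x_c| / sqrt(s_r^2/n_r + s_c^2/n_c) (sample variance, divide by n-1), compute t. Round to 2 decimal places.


Welch's t-criterion for glass RI comparison:
Recovered mean = sum / n_r = 11.97909 / 8 = 1.4973862
Control mean = sum / n_c = 8.99295 / 6 = 1.498825
Recovered sample variance s_r^2 = 3.22554e-08
Control sample variance s_c^2 = 5.911e-08
Welch SE (unpooled) = sqrt(s_r^2/n_r + s_c^2/n_c) = sqrt(4.03192e-09 + 9.85167e-09) = sqrt(1.38836e-08) = 0.000117829
|mean_r - mean_c| = 0.00143875
t = 0.00143875 / 0.000117829 = 12.21

12.21


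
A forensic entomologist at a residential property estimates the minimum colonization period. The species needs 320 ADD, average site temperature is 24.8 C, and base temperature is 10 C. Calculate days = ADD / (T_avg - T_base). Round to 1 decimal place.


Insect development time:
Effective temperature = avg_temp - T_base = 24.8 - 10 = 14.8 C
Days = ADD / effective_temp = 320 / 14.8 = 21.6 days

21.6


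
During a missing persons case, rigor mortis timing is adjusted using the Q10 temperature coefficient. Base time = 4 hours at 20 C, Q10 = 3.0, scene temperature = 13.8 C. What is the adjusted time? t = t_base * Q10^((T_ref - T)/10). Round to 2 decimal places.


Rigor mortis time adjustment:
Exponent = (T_ref - T_actual) / 10 = (20 - 13.8) / 10 = 0.62
Q10 factor = 3.0^0.62 = 1.97613
t_adjusted = 4 * 1.97613 = 7.90 hours

7.90


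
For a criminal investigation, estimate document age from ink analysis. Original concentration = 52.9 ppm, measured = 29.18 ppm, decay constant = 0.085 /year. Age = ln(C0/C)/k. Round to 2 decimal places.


Document age estimation:
C0/C = 52.9 / 29.18 = 1.812886
ln(C0/C) = 0.59492
t = 0.59492 / 0.085 = 7.00 years

7.00


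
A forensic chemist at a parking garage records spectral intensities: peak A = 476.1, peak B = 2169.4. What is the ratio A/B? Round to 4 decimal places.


Spectral peak ratio:
Peak A = 476.1 counts
Peak B = 2169.4 counts
Ratio = 476.1 / 2169.4 = 0.2195

0.2195


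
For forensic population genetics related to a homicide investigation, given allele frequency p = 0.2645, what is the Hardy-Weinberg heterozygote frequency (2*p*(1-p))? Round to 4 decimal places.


Hardy-Weinberg heterozygote frequency:
q = 1 - p = 1 - 0.2645 = 0.7355
2pq = 2 * 0.2645 * 0.7355 = 0.3891

0.3891


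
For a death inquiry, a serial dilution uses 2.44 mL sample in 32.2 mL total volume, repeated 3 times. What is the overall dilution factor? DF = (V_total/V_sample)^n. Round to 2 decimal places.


Dilution factor calculation:
Single dilution = V_total / V_sample = 32.2 / 2.44 ≈ 13.196721
Number of dilutions = 3
Total DF = (32.2 / 2.44)^3 (full precision, rounded at the end) = 2298.25

2298.25


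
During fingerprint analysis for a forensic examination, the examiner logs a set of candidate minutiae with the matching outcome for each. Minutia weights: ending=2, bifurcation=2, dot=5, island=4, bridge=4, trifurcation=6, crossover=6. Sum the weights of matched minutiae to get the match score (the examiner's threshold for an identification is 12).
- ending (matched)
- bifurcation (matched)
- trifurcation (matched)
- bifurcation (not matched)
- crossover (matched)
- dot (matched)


Weighted minutiae match score:
  ending: matched, +2 (running total 2)
  bifurcation: matched, +2 (running total 4)
  trifurcation: matched, +6 (running total 10)
  bifurcation: not matched, +0
  crossover: matched, +6 (running total 16)
  dot: matched, +5 (running total 21)
Total score = 21
Threshold = 12; verdict = identification

21


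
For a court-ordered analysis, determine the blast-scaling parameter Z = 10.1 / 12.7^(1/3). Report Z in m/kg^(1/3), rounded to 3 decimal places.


Scaled distance calculation:
W^(1/3) = 12.7^(1/3) = 2.333107
Z = R / W^(1/3) = 10.1 / 2.333107
Z = 4.329 m/kg^(1/3)

4.329


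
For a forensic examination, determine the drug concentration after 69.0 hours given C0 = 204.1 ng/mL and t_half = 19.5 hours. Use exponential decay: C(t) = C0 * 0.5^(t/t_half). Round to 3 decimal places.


Drug concentration decay:
Number of half-lives = t / t_half = 69.0 / 19.5 = 3.538462
Decay factor = 0.5^3.538462 = 0.08606306
C(t) = 204.1 * 0.08606306 = 17.565 ng/mL

17.565


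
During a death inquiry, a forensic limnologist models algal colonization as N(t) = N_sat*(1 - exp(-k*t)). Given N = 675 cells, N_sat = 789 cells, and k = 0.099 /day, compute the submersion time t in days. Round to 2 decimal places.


PMSI from diatom colonization curve:
N / N_sat = 675 / 789 = 0.855513
1 - N/N_sat = 0.144487
ln(1 - N/N_sat) = -1.934566
t = -ln(1 - N/N_sat) / k = -(-1.934566) / 0.099 = 19.54 days

19.54


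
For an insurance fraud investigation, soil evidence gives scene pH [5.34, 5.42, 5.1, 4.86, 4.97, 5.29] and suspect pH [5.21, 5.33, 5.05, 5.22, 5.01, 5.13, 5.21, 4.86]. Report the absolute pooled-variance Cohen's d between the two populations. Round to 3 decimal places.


Pooled-variance Cohen's d for soil pH comparison:
Scene mean = 30.98 / 6 = 5.163333
Suspect mean = 41.02 / 8 = 5.1275
Scene sample variance s_s^2 = 0.049307
Suspect sample variance s_c^2 = 0.022079
Pooled variance = ((n_s-1)*s_s^2 + (n_c-1)*s_c^2) / (n_s + n_c - 2) = 0.033424
Pooled SD = sqrt(0.033424) = 0.182822
Mean difference = 0.035833
|d| = |0.035833| / 0.182822 = 0.196

0.196


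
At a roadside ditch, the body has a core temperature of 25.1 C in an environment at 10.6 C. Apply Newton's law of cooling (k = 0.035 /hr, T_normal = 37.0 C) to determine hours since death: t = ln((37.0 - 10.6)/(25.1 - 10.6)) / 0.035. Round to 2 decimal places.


Using Newton's law of cooling:
t = ln((T_normal - T_ambient) / (T_body - T_ambient)) / k
T_normal - T_ambient = 26.4
T_body - T_ambient = 14.5
Ratio = 1.82069
ln(ratio) = 0.599216
t = 0.599216 / 0.035 = 17.12 hours

17.12


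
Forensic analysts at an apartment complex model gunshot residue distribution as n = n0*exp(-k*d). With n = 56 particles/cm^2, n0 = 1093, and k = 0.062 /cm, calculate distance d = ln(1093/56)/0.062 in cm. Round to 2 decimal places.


GSR distance calculation:
n0/n = 1093 / 56 = 19.517857
ln(n0/n) = 2.97133
d = 2.97133 / 0.062 = 47.92 cm

47.92


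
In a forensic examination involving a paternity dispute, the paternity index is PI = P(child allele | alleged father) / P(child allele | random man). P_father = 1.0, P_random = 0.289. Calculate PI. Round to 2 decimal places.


Paternity Index calculation:
PI = P(allele|father) / P(allele|random)
PI = 1.0 / 0.289
PI = 3.46

3.46


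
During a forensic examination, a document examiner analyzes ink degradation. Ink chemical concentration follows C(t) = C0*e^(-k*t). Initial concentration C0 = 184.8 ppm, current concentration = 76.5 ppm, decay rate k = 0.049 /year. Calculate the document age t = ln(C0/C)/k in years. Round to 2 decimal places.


Document age estimation:
C0/C = 184.8 / 76.5 = 2.415686
ln(C0/C) = 0.881983
t = 0.881983 / 0.049 = 18.00 years

18.00


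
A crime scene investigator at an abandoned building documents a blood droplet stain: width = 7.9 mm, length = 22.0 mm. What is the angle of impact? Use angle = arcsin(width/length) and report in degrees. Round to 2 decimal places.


Blood spatter impact angle calculation:
width / length = 7.9 / 22.0 = 0.359091
angle = arcsin(0.359091)
angle = 21.04 degrees

21.04


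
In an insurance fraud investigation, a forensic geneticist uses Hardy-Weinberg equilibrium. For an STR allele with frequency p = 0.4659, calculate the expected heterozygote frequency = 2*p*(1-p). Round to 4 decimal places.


Hardy-Weinberg heterozygote frequency:
q = 1 - p = 1 - 0.4659 = 0.5341
2pq = 2 * 0.4659 * 0.5341 = 0.4977

0.4977


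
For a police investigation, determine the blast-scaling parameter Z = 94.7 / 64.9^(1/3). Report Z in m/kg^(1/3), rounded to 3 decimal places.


Scaled distance calculation:
W^(1/3) = 64.9^(1/3) = 4.018663
Z = R / W^(1/3) = 94.7 / 4.018663
Z = 23.565 m/kg^(1/3)

23.565


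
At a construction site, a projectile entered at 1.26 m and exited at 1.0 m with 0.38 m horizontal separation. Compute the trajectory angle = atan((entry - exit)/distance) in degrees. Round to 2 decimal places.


Bullet trajectory angle:
Height difference = 1.26 - 1.0 = 0.26 m
angle = atan(0.26 / 0.38)
angle = atan(0.684211)
angle = 34.38 degrees

34.38


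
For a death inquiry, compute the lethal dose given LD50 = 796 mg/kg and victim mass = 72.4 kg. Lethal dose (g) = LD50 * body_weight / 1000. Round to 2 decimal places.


Lethal dose calculation:
Lethal dose = LD50 * body_weight / 1000
= 796 * 72.4 / 1000
= 57630.4 / 1000
= 57.63 g

57.63


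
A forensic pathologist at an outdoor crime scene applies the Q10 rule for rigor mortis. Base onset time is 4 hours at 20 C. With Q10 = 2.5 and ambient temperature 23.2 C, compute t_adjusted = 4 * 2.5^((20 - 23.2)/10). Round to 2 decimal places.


Rigor mortis time adjustment:
Exponent = (T_ref - T_actual) / 10 = (20 - 23.2) / 10 = -0.32
Q10 factor = 2.5^-0.32 = 0.74586
t_adjusted = 4 * 0.74586 = 2.98 hours

2.98


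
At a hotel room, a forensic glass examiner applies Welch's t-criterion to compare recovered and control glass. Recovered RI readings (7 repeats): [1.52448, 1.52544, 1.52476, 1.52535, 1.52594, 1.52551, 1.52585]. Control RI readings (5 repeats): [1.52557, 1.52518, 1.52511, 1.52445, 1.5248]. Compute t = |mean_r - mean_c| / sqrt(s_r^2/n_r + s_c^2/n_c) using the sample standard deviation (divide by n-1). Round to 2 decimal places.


Welch's t-criterion for glass RI comparison:
Recovered mean = sum / n_r = 10.67733 / 7 = 1.5253329
Control mean = sum / n_c = 7.62511 / 5 = 1.525022
Recovered sample variance s_r^2 = 2.89124e-07
Control sample variance s_c^2 = 1.7737e-07
Welch SE (unpooled) = sqrt(s_r^2/n_r + s_c^2/n_c) = sqrt(4.13034e-08 + 3.5474e-08) = sqrt(7.67774e-08) = 0.000277087
|mean_r - mean_c| = 0.000310857
t = 0.000310857 / 0.000277087 = 1.12

1.12


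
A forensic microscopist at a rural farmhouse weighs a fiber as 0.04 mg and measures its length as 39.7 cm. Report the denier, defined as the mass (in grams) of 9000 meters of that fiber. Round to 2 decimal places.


Denier calculation:
Mass in grams = 0.04 mg / 1000 = 0.00004 g
Length in meters = 39.7 cm / 100 = 0.397 m
Linear density = mass / length = 0.00004 / 0.397 = 0.00010076 g/m
Denier = (g/m) * 9000 = 0.00010076 * 9000 = 0.91

0.91


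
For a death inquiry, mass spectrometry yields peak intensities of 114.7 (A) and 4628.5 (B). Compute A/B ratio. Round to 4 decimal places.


Spectral peak ratio:
Peak A = 114.7 counts
Peak B = 4628.5 counts
Ratio = 114.7 / 4628.5 = 0.0248

0.0248


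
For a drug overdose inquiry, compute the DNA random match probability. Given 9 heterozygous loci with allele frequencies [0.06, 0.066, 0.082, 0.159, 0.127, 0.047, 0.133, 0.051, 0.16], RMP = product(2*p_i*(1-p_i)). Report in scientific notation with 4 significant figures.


Computing RMP for 9 loci:
Locus 1: 2 * 0.06 * 0.94 = 0.1128
Locus 2: 2 * 0.066 * 0.934 = 0.123288
Locus 3: 2 * 0.082 * 0.918 = 0.150552
Locus 4: 2 * 0.159 * 0.841 = 0.267438
Locus 5: 2 * 0.127 * 0.873 = 0.221742
Locus 6: 2 * 0.047 * 0.953 = 0.089582
Locus 7: 2 * 0.133 * 0.867 = 0.230622
Locus 8: 2 * 0.051 * 0.949 = 0.096798
Locus 9: 2 * 0.16 * 0.84 = 0.2688
RMP = 6.674e-08

6.674e-08


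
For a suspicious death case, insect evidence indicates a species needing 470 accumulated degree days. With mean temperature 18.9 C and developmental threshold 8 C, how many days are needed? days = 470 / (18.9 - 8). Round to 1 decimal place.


Insect development time:
Effective temperature = avg_temp - T_base = 18.9 - 8 = 10.9 C
Days = ADD / effective_temp = 470 / 10.9 = 43.1 days

43.1


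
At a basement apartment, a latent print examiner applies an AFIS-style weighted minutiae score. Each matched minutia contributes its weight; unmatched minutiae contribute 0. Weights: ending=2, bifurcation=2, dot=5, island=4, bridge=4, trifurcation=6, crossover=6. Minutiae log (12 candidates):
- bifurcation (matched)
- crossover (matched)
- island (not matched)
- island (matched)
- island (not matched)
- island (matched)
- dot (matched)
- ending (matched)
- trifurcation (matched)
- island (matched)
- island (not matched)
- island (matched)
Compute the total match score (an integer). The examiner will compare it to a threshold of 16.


Weighted minutiae match score:
  bifurcation: matched, +2 (running total 2)
  crossover: matched, +6 (running total 8)
  island: not matched, +0
  island: matched, +4 (running total 12)
  island: not matched, +0
  island: matched, +4 (running total 16)
  dot: matched, +5 (running total 21)
  ending: matched, +2 (running total 23)
  trifurcation: matched, +6 (running total 29)
  island: matched, +4 (running total 33)
  island: not matched, +0
  island: matched, +4 (running total 37)
Total score = 37
Threshold = 16; verdict = identification

37


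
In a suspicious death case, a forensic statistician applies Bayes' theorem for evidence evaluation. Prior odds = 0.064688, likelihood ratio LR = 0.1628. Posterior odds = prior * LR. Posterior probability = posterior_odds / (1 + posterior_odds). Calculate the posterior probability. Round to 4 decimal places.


Bayesian evidence evaluation:
Posterior odds = prior_odds * LR = 0.064688 * 0.1628 = 0.01053121
Posterior probability = posterior_odds / (1 + posterior_odds)
= 0.01053121 / (1 + 0.01053121)
= 0.01053121 / 1.01053121
= 0.0104

0.0104


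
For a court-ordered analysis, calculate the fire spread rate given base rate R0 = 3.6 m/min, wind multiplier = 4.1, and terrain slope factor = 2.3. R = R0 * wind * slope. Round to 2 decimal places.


Fire spread rate calculation:
R = R0 * wind_factor * slope_factor
= 3.6 * 4.1 * 2.3
= 14.76 * 2.3
= 33.95 m/min

33.95


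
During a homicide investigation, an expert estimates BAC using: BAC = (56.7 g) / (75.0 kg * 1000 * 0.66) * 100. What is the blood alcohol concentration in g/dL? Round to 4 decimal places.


Applying the Widmark formula:
BAC = (dose_g / (body_wt * 1000 * r)) * 100
Denominator = 75.0 * 1000 * 0.66 = 49500
BAC = (56.7 / 49500) * 100
BAC = 0.1145 g/dL

0.1145


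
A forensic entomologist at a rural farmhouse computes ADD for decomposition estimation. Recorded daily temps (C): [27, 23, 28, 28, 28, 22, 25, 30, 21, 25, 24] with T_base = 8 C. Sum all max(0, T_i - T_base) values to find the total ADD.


Computing ADD day by day:
Day 1: max(0, 27 - 8) = 19
Day 2: max(0, 23 - 8) = 15
Day 3: max(0, 28 - 8) = 20
Day 4: max(0, 28 - 8) = 20
Day 5: max(0, 28 - 8) = 20
Day 6: max(0, 22 - 8) = 14
Day 7: max(0, 25 - 8) = 17
Day 8: max(0, 30 - 8) = 22
Day 9: max(0, 21 - 8) = 13
Day 10: max(0, 25 - 8) = 17
Day 11: max(0, 24 - 8) = 16
Total ADD = 193

193


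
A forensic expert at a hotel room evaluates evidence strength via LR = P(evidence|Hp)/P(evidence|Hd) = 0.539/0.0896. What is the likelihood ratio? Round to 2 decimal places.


Likelihood ratio calculation:
LR = P(E|Hp) / P(E|Hd)
LR = 0.539 / 0.0896
LR = 6.02

6.02


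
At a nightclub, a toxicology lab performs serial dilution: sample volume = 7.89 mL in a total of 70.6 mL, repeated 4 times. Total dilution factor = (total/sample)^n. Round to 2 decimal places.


Dilution factor calculation:
Single dilution = V_total / V_sample = 70.6 / 7.89 ≈ 8.948035
Number of dilutions = 4
Total DF = (70.6 / 7.89)^4 (full precision, rounded at the end) = 6410.78

6410.78


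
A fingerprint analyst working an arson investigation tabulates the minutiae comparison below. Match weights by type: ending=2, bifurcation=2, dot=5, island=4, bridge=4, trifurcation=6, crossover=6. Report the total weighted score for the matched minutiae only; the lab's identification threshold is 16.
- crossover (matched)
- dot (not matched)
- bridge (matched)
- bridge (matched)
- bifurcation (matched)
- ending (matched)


Weighted minutiae match score:
  crossover: matched, +6 (running total 6)
  dot: not matched, +0
  bridge: matched, +4 (running total 10)
  bridge: matched, +4 (running total 14)
  bifurcation: matched, +2 (running total 16)
  ending: matched, +2 (running total 18)
Total score = 18
Threshold = 16; verdict = identification

18


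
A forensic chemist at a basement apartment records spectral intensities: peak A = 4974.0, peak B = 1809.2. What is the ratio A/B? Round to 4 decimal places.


Spectral peak ratio:
Peak A = 4974.0 counts
Peak B = 1809.2 counts
Ratio = 4974.0 / 1809.2 = 2.7493

2.7493


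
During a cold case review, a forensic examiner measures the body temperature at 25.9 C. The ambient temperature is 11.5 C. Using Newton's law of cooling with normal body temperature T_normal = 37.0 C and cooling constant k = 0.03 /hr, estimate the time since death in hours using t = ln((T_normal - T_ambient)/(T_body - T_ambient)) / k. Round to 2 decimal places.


Using Newton's law of cooling:
t = ln((T_normal - T_ambient) / (T_body - T_ambient)) / k
T_normal - T_ambient = 25.5
T_body - T_ambient = 14.4
Ratio = 1.770833
ln(ratio) = 0.57145
t = 0.57145 / 0.03 = 19.05 hours

19.05


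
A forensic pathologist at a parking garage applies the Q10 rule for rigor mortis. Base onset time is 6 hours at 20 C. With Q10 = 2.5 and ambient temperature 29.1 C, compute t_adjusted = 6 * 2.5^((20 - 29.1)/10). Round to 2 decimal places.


Rigor mortis time adjustment:
Exponent = (T_ref - T_actual) / 10 = (20 - 29.1) / 10 = -0.91
Q10 factor = 2.5^-0.91 = 0.43438
t_adjusted = 6 * 0.43438 = 2.61 hours

2.61


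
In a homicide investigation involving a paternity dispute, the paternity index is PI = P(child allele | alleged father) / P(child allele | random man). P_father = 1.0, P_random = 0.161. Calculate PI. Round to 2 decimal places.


Paternity Index calculation:
PI = P(allele|father) / P(allele|random)
PI = 1.0 / 0.161
PI = 6.21

6.21


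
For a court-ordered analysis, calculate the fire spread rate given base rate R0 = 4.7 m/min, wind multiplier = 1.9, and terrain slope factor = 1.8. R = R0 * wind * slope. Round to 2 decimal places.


Fire spread rate calculation:
R = R0 * wind_factor * slope_factor
= 4.7 * 1.9 * 1.8
= 8.93 * 1.8
= 16.07 m/min

16.07


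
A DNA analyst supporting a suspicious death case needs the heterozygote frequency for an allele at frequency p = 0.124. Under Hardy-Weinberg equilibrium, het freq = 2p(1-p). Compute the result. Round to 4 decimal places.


Hardy-Weinberg heterozygote frequency:
q = 1 - p = 1 - 0.124 = 0.876
2pq = 2 * 0.124 * 0.876 = 0.2172

0.2172


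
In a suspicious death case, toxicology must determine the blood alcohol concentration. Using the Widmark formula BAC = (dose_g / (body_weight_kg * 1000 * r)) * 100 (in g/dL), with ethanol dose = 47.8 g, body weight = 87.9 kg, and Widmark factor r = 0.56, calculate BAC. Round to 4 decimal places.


Applying the Widmark formula:
BAC = (dose_g / (body_wt * 1000 * r)) * 100
Denominator = 87.9 * 1000 * 0.56 = 49224
BAC = (47.8 / 49224) * 100
BAC = 0.0971 g/dL

0.0971


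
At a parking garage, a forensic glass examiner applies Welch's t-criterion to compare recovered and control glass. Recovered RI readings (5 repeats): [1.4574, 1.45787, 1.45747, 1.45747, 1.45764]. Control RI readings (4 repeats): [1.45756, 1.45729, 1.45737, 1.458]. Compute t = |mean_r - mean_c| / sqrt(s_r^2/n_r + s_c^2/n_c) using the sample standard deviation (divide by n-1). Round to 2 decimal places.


Welch's t-criterion for glass RI comparison:
Recovered mean = sum / n_r = 7.28785 / 5 = 1.45757
Control mean = sum / n_c = 5.83022 / 4 = 1.457555
Recovered sample variance s_r^2 = 3.595e-08
Control sample variance s_c^2 = 1.00833e-07
Welch SE (unpooled) = sqrt(s_r^2/n_r + s_c^2/n_c) = sqrt(7.19e-09 + 2.52083e-08) = sqrt(3.23983e-08) = 0.000179995
|mean_r - mean_c| = 1.5e-05
t = 1.5e-05 / 0.000179995 = 0.08

0.08


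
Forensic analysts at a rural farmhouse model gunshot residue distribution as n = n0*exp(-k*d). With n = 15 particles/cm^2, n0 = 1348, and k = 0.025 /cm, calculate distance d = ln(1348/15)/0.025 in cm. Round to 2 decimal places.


GSR distance calculation:
n0/n = 1348 / 15 = 89.866667
ln(n0/n) = 4.498327
d = 4.498327 / 0.025 = 179.93 cm

179.93


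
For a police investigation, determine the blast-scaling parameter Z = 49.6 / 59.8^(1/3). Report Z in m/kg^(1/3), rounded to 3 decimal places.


Scaled distance calculation:
W^(1/3) = 59.8^(1/3) = 3.910513
Z = R / W^(1/3) = 49.6 / 3.910513
Z = 12.684 m/kg^(1/3)

12.684


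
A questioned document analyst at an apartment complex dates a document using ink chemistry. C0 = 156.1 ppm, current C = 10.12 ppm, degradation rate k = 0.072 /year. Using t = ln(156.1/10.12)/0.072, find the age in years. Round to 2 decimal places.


Document age estimation:
C0/C = 156.1 / 10.12 = 15.424901
ln(C0/C) = 2.735983
t = 2.735983 / 0.072 = 38.00 years

38.00


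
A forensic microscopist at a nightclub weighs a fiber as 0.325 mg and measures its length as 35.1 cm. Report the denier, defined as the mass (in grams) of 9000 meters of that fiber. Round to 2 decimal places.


Denier calculation:
Mass in grams = 0.325 mg / 1000 = 0.000325 g
Length in meters = 35.1 cm / 100 = 0.351 m
Linear density = mass / length = 0.000325 / 0.351 = 0.00092593 g/m
Denier = (g/m) * 9000 = 0.00092593 * 9000 = 8.33

8.33


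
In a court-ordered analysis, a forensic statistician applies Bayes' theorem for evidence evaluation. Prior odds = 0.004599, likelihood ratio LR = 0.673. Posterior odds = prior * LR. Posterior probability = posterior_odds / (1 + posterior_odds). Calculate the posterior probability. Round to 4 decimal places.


Bayesian evidence evaluation:
Posterior odds = prior_odds * LR = 0.004599 * 0.673 = 0.003095127
Posterior probability = posterior_odds / (1 + posterior_odds)
= 0.003095127 / (1 + 0.003095127)
= 0.003095127 / 1.003095127
= 0.0031

0.0031


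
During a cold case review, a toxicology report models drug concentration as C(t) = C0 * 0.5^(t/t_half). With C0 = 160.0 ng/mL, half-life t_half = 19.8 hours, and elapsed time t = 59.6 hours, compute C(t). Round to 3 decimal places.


Drug concentration decay:
Number of half-lives = t / t_half = 59.6 / 19.8 = 3.010101
Decay factor = 0.5^3.010101 = 0.12412787
C(t) = 160.0 * 0.12412787 = 19.860 ng/mL

19.860


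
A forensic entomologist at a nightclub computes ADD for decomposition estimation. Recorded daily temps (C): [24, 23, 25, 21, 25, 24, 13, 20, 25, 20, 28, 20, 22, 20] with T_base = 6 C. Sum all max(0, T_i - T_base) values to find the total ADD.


Computing ADD day by day:
Day 1: max(0, 24 - 6) = 18
Day 2: max(0, 23 - 6) = 17
Day 3: max(0, 25 - 6) = 19
Day 4: max(0, 21 - 6) = 15
Day 5: max(0, 25 - 6) = 19
Day 6: max(0, 24 - 6) = 18
Day 7: max(0, 13 - 6) = 7
Day 8: max(0, 20 - 6) = 14
Day 9: max(0, 25 - 6) = 19
Day 10: max(0, 20 - 6) = 14
Day 11: max(0, 28 - 6) = 22
Day 12: max(0, 20 - 6) = 14
Day 13: max(0, 22 - 6) = 16
Day 14: max(0, 20 - 6) = 14
Total ADD = 226

226


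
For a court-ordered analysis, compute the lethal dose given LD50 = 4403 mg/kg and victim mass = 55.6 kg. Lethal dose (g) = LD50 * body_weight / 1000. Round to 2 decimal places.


Lethal dose calculation:
Lethal dose = LD50 * body_weight / 1000
= 4403 * 55.6 / 1000
= 244806.8 / 1000
= 244.81 g

244.81


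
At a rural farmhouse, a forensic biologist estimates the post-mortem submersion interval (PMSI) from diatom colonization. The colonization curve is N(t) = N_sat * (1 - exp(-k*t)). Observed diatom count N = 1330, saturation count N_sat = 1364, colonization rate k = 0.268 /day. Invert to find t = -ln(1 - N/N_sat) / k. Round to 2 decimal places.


PMSI from diatom colonization curve:
N / N_sat = 1330 / 1364 = 0.975073
1 - N/N_sat = 0.024927
ln(1 - N/N_sat) = -3.691804
t = -ln(1 - N/N_sat) / k = -(-3.691804) / 0.268 = 13.78 days

13.78


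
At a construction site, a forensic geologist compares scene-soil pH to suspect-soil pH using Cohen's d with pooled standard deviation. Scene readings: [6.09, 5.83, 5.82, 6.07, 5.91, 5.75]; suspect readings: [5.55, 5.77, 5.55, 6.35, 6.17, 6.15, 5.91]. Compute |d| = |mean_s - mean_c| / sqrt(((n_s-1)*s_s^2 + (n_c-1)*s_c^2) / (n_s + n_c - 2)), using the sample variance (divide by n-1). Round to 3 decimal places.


Pooled-variance Cohen's d for soil pH comparison:
Scene mean = 35.47 / 6 = 5.911667
Suspect mean = 41.45 / 7 = 5.921429
Scene sample variance s_s^2 = 0.019617
Suspect sample variance s_c^2 = 0.099448
Pooled variance = ((n_s-1)*s_s^2 + (n_c-1)*s_c^2) / (n_s + n_c - 2) = 0.063161
Pooled SD = sqrt(0.063161) = 0.251319
Mean difference = -0.009762
|d| = |-0.009762| / 0.251319 = 0.039

0.039


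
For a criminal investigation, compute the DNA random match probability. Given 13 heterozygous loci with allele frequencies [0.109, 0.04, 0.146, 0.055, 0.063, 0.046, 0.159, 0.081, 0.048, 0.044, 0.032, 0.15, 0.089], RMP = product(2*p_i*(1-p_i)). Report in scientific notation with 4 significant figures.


Computing RMP for 13 loci:
Locus 1: 2 * 0.109 * 0.891 = 0.194238
Locus 2: 2 * 0.04 * 0.96 = 0.0768
Locus 3: 2 * 0.146 * 0.854 = 0.249368
Locus 4: 2 * 0.055 * 0.945 = 0.10395
Locus 5: 2 * 0.063 * 0.937 = 0.118062
Locus 6: 2 * 0.046 * 0.954 = 0.087768
Locus 7: 2 * 0.159 * 0.841 = 0.267438
Locus 8: 2 * 0.081 * 0.919 = 0.148878
Locus 9: 2 * 0.048 * 0.952 = 0.091392
Locus 10: 2 * 0.044 * 0.956 = 0.084128
Locus 11: 2 * 0.032 * 0.968 = 0.061952
Locus 12: 2 * 0.15 * 0.85 = 0.255
Locus 13: 2 * 0.089 * 0.911 = 0.162158
RMP = 3.142e-12

3.142e-12


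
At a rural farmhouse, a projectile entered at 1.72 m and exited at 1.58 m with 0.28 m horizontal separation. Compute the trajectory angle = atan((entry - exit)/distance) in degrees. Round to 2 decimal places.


Bullet trajectory angle:
Height difference = 1.72 - 1.58 = 0.14 m
angle = atan(0.14 / 0.28)
angle = atan(0.5)
angle = 26.57 degrees

26.57


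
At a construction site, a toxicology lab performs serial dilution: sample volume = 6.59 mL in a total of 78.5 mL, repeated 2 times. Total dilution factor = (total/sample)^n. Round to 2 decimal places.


Dilution factor calculation:
Single dilution = V_total / V_sample = 78.5 / 6.59 ≈ 11.911988
Number of dilutions = 2
Total DF = (78.5 / 6.59)^2 (full precision, rounded at the end) = 141.90

141.90


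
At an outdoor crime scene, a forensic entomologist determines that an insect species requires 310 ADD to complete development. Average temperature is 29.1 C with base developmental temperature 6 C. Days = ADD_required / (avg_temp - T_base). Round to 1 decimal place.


Insect development time:
Effective temperature = avg_temp - T_base = 29.1 - 6 = 23.1 C
Days = ADD / effective_temp = 310 / 23.1 = 13.4 days

13.4


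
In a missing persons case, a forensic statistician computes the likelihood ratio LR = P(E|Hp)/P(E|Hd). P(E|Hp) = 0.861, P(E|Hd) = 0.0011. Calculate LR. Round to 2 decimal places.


Likelihood ratio calculation:
LR = P(E|Hp) / P(E|Hd)
LR = 0.861 / 0.0011
LR = 782.73

782.73


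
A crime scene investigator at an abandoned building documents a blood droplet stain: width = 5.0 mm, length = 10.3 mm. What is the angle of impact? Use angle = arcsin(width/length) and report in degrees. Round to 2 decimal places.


Blood spatter impact angle calculation:
width / length = 5.0 / 10.3 = 0.485437
angle = arcsin(0.485437)
angle = 29.04 degrees

29.04


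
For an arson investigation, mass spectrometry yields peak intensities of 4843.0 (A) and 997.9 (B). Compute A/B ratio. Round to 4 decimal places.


Spectral peak ratio:
Peak A = 4843.0 counts
Peak B = 997.9 counts
Ratio = 4843.0 / 997.9 = 4.8532

4.8532


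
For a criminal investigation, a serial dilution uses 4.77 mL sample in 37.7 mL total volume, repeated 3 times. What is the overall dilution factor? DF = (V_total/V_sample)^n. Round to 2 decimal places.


Dilution factor calculation:
Single dilution = V_total / V_sample = 37.7 / 4.77 ≈ 7.903564
Number of dilutions = 3
Total DF = (37.7 / 4.77)^3 (full precision, rounded at the end) = 493.71

493.71


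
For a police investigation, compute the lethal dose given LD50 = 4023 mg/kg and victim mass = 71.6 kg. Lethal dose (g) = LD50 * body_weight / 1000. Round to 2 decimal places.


Lethal dose calculation:
Lethal dose = LD50 * body_weight / 1000
= 4023 * 71.6 / 1000
= 288046.8 / 1000
= 288.05 g

288.05


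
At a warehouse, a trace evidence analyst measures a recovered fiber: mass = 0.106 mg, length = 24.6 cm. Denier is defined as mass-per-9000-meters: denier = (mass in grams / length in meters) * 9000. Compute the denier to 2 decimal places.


Denier calculation:
Mass in grams = 0.106 mg / 1000 = 0.000106 g
Length in meters = 24.6 cm / 100 = 0.246 m
Linear density = mass / length = 0.000106 / 0.246 = 0.00043089 g/m
Denier = (g/m) * 9000 = 0.00043089 * 9000 = 3.88

3.88


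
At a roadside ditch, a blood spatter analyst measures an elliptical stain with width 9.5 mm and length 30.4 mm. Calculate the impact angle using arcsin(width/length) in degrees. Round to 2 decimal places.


Blood spatter impact angle calculation:
width / length = 9.5 / 30.4 = 0.3125
angle = arcsin(0.3125)
angle = 18.21 degrees

18.21


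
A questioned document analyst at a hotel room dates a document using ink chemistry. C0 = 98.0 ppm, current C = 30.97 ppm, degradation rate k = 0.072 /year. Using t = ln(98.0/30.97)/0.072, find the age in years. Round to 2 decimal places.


Document age estimation:
C0/C = 98.0 / 30.97 = 3.164353
ln(C0/C) = 1.151949
t = 1.151949 / 0.072 = 16.00 years

16.00


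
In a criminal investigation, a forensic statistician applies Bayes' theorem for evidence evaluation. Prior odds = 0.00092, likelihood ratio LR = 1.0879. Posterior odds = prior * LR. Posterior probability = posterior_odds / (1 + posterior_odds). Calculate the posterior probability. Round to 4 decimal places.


Bayesian evidence evaluation:
Posterior odds = prior_odds * LR = 0.00092 * 1.0879 = 0.001000868
Posterior probability = posterior_odds / (1 + posterior_odds)
= 0.001000868 / (1 + 0.001000868)
= 0.001000868 / 1.001000868
= 0.0010

0.0010


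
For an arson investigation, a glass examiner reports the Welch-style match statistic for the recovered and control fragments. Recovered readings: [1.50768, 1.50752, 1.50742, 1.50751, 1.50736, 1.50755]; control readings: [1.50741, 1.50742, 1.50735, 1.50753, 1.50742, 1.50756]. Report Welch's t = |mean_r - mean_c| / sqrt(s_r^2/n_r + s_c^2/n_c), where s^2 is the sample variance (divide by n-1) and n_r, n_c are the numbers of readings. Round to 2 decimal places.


Welch's t-criterion for glass RI comparison:
Recovered mean = sum / n_r = 9.04504 / 6 = 1.5075067
Control mean = sum / n_c = 9.04469 / 6 = 1.5074483
Recovered sample variance s_r^2 = 1.22267e-08
Control sample variance s_c^2 = 6.37667e-09
Welch SE (unpooled) = sqrt(s_r^2/n_r + s_c^2/n_c) = sqrt(2.03778e-09 + 1.06278e-09) = sqrt(3.10056e-09) = 5.56827e-05
|mean_r - mean_c| = 5.83333e-05
t = 5.83333e-05 / 5.56827e-05 = 1.05

1.05


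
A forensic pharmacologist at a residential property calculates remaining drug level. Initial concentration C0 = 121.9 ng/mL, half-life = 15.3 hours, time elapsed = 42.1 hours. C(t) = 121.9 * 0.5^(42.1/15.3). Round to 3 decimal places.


Drug concentration decay:
Number of half-lives = t / t_half = 42.1 / 15.3 = 2.751634
Decay factor = 0.5^2.751634 = 0.14848262
C(t) = 121.9 * 0.14848262 = 18.100 ng/mL

18.100


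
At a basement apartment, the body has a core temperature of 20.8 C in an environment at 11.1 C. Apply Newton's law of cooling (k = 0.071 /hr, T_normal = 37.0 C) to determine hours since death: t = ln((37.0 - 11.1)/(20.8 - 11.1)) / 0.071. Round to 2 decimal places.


Using Newton's law of cooling:
t = ln((T_normal - T_ambient) / (T_body - T_ambient)) / k
T_normal - T_ambient = 25.9
T_body - T_ambient = 9.7
Ratio = 2.670103
ln(ratio) = 0.982117
t = 0.982117 / 0.071 = 13.83 hours

13.83


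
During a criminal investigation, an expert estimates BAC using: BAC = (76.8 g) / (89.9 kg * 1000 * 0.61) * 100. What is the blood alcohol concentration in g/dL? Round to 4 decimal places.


Applying the Widmark formula:
BAC = (dose_g / (body_wt * 1000 * r)) * 100
Denominator = 89.9 * 1000 * 0.61 = 54839
BAC = (76.8 / 54839) * 100
BAC = 0.1400 g/dL

0.1400


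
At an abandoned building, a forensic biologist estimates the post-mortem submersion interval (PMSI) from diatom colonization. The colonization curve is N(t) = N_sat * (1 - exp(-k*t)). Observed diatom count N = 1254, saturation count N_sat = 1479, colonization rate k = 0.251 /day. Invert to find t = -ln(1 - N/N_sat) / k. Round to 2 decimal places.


PMSI from diatom colonization curve:
N / N_sat = 1254 / 1479 = 0.84787
1 - N/N_sat = 0.15213
ln(1 - N/N_sat) = -1.88302
t = -ln(1 - N/N_sat) / k = -(-1.88302) / 0.251 = 7.50 days

7.50


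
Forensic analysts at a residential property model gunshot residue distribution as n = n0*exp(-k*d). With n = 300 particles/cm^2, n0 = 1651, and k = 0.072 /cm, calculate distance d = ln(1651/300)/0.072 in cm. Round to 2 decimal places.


GSR distance calculation:
n0/n = 1651 / 300 = 5.503333
ln(n0/n) = 1.705354
d = 1.705354 / 0.072 = 23.69 cm

23.69


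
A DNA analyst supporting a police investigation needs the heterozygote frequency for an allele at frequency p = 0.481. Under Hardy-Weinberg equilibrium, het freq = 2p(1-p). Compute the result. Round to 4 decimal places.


Hardy-Weinberg heterozygote frequency:
q = 1 - p = 1 - 0.481 = 0.519
2pq = 2 * 0.481 * 0.519 = 0.4993

0.4993


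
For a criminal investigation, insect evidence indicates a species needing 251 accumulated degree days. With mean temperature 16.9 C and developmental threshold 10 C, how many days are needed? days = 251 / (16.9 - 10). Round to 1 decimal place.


Insect development time:
Effective temperature = avg_temp - T_base = 16.9 - 10 = 6.9 C
Days = ADD / effective_temp = 251 / 6.9 = 36.4 days

36.4


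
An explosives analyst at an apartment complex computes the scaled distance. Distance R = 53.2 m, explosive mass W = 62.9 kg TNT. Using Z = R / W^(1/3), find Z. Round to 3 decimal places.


Scaled distance calculation:
W^(1/3) = 62.9^(1/3) = 3.976951
Z = R / W^(1/3) = 53.2 / 3.976951
Z = 13.377 m/kg^(1/3)

13.377


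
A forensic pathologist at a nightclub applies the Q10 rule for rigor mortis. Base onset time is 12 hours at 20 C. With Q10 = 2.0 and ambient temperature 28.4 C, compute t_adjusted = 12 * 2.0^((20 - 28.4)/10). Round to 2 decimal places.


Rigor mortis time adjustment:
Exponent = (T_ref - T_actual) / 10 = (20 - 28.4) / 10 = -0.84
Q10 factor = 2.0^-0.84 = 0.55864
t_adjusted = 12 * 0.55864 = 6.70 hours

6.70


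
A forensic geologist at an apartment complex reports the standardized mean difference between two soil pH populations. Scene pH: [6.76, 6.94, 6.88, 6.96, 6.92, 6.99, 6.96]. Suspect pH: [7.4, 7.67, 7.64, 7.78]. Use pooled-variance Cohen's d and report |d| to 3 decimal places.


Pooled-variance Cohen's d for soil pH comparison:
Scene mean = 48.41 / 7 = 6.915714
Suspect mean = 30.49 / 4 = 7.6225
Scene sample variance s_s^2 = 0.005929
Suspect sample variance s_c^2 = 0.025625
Pooled variance = ((n_s-1)*s_s^2 + (n_c-1)*s_c^2) / (n_s + n_c - 2) = 0.012494
Pooled SD = sqrt(0.012494) = 0.111777
Mean difference = -0.706786
|d| = |-0.706786| / 0.111777 = 6.323

6.323


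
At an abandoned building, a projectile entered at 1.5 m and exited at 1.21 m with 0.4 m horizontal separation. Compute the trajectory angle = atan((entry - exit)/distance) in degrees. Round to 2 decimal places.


Bullet trajectory angle:
Height difference = 1.5 - 1.21 = 0.29 m
angle = atan(0.29 / 0.4)
angle = atan(0.725)
angle = 35.94 degrees

35.94


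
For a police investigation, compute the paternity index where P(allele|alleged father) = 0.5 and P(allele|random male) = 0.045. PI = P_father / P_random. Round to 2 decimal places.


Paternity Index calculation:
PI = P(allele|father) / P(allele|random)
PI = 0.5 / 0.045
PI = 11.11

11.11


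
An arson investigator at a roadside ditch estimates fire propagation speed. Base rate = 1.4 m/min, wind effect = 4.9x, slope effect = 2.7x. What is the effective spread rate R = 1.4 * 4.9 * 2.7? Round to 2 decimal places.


Fire spread rate calculation:
R = R0 * wind_factor * slope_factor
= 1.4 * 4.9 * 2.7
= 6.86 * 2.7
= 18.52 m/min

18.52


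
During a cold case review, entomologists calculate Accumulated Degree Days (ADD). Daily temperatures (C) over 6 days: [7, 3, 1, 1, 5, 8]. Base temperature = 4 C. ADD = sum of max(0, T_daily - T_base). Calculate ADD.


Computing ADD day by day:
Day 1: max(0, 7 - 4) = 3
Day 2: max(0, 3 - 4) = 0
Day 3: max(0, 1 - 4) = 0
Day 4: max(0, 1 - 4) = 0
Day 5: max(0, 5 - 4) = 1
Day 6: max(0, 8 - 4) = 4
Total ADD = 8

8
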